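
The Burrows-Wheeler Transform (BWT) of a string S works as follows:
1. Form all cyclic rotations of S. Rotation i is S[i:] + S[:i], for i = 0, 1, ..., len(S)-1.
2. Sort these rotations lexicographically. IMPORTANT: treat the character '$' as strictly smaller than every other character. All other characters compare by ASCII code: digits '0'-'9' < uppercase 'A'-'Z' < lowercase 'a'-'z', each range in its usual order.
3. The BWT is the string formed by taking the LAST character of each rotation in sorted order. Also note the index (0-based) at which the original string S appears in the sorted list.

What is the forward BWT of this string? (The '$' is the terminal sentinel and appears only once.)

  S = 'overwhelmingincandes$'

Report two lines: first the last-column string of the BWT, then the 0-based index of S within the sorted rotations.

Answer: scnnhvdnwgmeliai$eeor
16

Derivation:
All 21 rotations (rotation i = S[i:]+S[:i]):
  rot[0] = overwhelmingincandes$
  rot[1] = verwhelmingincandes$o
  rot[2] = erwhelmingincandes$ov
  rot[3] = rwhelmingincandes$ove
  rot[4] = whelmingincandes$over
  rot[5] = helmingincandes$overw
  rot[6] = elmingincandes$overwh
  rot[7] = lmingincandes$overwhe
  rot[8] = mingincandes$overwhel
  rot[9] = ingincandes$overwhelm
  rot[10] = ngincandes$overwhelmi
  rot[11] = gincandes$overwhelmin
  rot[12] = incandes$overwhelming
  rot[13] = ncandes$overwhelmingi
  rot[14] = candes$overwhelmingin
  rot[15] = andes$overwhelminginc
  rot[16] = ndes$overwhelminginca
  rot[17] = des$overwhelmingincan
  rot[18] = es$overwhelmingincand
  rot[19] = s$overwhelmingincande
  rot[20] = $overwhelmingincandes
Sorted (with $ < everything):
  sorted[0] = $overwhelmingincandes  (last char: 's')
  sorted[1] = andes$overwhelminginc  (last char: 'c')
  sorted[2] = candes$overwhelmingin  (last char: 'n')
  sorted[3] = des$overwhelmingincan  (last char: 'n')
  sorted[4] = elmingincandes$overwh  (last char: 'h')
  sorted[5] = erwhelmingincandes$ov  (last char: 'v')
  sorted[6] = es$overwhelmingincand  (last char: 'd')
  sorted[7] = gincandes$overwhelmin  (last char: 'n')
  sorted[8] = helmingincandes$overw  (last char: 'w')
  sorted[9] = incandes$overwhelming  (last char: 'g')
  sorted[10] = ingincandes$overwhelm  (last char: 'm')
  sorted[11] = lmingincandes$overwhe  (last char: 'e')
  sorted[12] = mingincandes$overwhel  (last char: 'l')
  sorted[13] = ncandes$overwhelmingi  (last char: 'i')
  sorted[14] = ndes$overwhelminginca  (last char: 'a')
  sorted[15] = ngincandes$overwhelmi  (last char: 'i')
  sorted[16] = overwhelmingincandes$  (last char: '$')
  sorted[17] = rwhelmingincandes$ove  (last char: 'e')
  sorted[18] = s$overwhelmingincande  (last char: 'e')
  sorted[19] = verwhelmingincandes$o  (last char: 'o')
  sorted[20] = whelmingincandes$over  (last char: 'r')
Last column: scnnhvdnwgmeliai$eeor
Original string S is at sorted index 16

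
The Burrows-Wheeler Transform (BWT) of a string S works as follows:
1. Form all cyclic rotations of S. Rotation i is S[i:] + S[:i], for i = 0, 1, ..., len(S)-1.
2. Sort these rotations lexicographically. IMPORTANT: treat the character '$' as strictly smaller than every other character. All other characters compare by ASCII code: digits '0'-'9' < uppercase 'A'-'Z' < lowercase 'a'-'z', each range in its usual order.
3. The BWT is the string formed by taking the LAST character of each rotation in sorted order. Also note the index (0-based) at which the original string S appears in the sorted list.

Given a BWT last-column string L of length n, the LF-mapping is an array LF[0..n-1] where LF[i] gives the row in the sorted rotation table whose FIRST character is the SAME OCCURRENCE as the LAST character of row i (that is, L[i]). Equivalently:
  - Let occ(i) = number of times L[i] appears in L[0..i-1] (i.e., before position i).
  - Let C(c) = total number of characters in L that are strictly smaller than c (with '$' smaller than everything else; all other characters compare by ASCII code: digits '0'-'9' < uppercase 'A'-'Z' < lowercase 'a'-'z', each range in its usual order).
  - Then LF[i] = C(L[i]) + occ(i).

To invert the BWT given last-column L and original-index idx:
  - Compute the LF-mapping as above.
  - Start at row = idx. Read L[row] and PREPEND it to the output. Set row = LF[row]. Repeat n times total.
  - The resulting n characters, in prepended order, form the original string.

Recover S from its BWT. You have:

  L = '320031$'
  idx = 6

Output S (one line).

LF mapping: 5 4 1 2 6 3 0
Walk LF starting at row 6, prepending L[row]:
  step 1: row=6, L[6]='$', prepend. Next row=LF[6]=0
  step 2: row=0, L[0]='3', prepend. Next row=LF[0]=5
  step 3: row=5, L[5]='1', prepend. Next row=LF[5]=3
  step 4: row=3, L[3]='0', prepend. Next row=LF[3]=2
  step 5: row=2, L[2]='0', prepend. Next row=LF[2]=1
  step 6: row=1, L[1]='2', prepend. Next row=LF[1]=4
  step 7: row=4, L[4]='3', prepend. Next row=LF[4]=6
Reversed output: 320013$

Answer: 320013$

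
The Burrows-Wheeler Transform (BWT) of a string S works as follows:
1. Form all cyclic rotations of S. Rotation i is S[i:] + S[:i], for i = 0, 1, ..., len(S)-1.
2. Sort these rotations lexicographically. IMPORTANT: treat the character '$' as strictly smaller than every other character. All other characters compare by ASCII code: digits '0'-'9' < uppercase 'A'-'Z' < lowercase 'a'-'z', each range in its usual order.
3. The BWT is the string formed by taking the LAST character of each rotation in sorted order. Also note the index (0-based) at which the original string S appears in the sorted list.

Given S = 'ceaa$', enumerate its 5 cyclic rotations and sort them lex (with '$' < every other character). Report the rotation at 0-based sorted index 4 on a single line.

All 5 rotations (rotation i = S[i:]+S[:i]):
  rot[0] = ceaa$
  rot[1] = eaa$c
  rot[2] = aa$ce
  rot[3] = a$cea
  rot[4] = $ceaa
Sorted (with $ < everything):
  sorted[0] = $ceaa
  sorted[1] = a$cea
  sorted[2] = aa$ce
  sorted[3] = ceaa$
  sorted[4] = eaa$c
sorted[4] = eaa$c

Answer: eaa$c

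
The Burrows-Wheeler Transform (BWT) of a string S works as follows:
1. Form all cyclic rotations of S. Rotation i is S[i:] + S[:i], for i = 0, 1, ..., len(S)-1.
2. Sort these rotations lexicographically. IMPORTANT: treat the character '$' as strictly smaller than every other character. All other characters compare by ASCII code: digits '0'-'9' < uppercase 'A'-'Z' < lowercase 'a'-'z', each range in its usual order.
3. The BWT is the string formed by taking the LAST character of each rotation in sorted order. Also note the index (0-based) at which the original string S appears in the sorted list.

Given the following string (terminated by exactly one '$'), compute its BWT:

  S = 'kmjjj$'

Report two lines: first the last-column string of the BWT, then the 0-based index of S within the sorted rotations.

All 6 rotations (rotation i = S[i:]+S[:i]):
  rot[0] = kmjjj$
  rot[1] = mjjj$k
  rot[2] = jjj$km
  rot[3] = jj$kmj
  rot[4] = j$kmjj
  rot[5] = $kmjjj
Sorted (with $ < everything):
  sorted[0] = $kmjjj  (last char: 'j')
  sorted[1] = j$kmjj  (last char: 'j')
  sorted[2] = jj$kmj  (last char: 'j')
  sorted[3] = jjj$km  (last char: 'm')
  sorted[4] = kmjjj$  (last char: '$')
  sorted[5] = mjjj$k  (last char: 'k')
Last column: jjjm$k
Original string S is at sorted index 4

Answer: jjjm$k
4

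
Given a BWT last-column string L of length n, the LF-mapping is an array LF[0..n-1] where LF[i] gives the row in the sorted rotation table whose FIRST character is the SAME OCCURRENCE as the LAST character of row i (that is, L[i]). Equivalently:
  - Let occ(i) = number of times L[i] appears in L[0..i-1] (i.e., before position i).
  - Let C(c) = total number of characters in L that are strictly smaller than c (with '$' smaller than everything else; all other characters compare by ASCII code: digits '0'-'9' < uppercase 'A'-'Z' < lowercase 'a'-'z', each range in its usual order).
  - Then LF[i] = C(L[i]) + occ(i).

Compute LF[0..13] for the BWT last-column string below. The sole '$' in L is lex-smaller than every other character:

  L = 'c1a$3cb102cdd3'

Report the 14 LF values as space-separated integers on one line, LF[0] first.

Char counts: '$':1, '0':1, '1':2, '2':1, '3':2, 'a':1, 'b':1, 'c':3, 'd':2
C (first-col start): C('$')=0, C('0')=1, C('1')=2, C('2')=4, C('3')=5, C('a')=7, C('b')=8, C('c')=9, C('d')=12
L[0]='c': occ=0, LF[0]=C('c')+0=9+0=9
L[1]='1': occ=0, LF[1]=C('1')+0=2+0=2
L[2]='a': occ=0, LF[2]=C('a')+0=7+0=7
L[3]='$': occ=0, LF[3]=C('$')+0=0+0=0
L[4]='3': occ=0, LF[4]=C('3')+0=5+0=5
L[5]='c': occ=1, LF[5]=C('c')+1=9+1=10
L[6]='b': occ=0, LF[6]=C('b')+0=8+0=8
L[7]='1': occ=1, LF[7]=C('1')+1=2+1=3
L[8]='0': occ=0, LF[8]=C('0')+0=1+0=1
L[9]='2': occ=0, LF[9]=C('2')+0=4+0=4
L[10]='c': occ=2, LF[10]=C('c')+2=9+2=11
L[11]='d': occ=0, LF[11]=C('d')+0=12+0=12
L[12]='d': occ=1, LF[12]=C('d')+1=12+1=13
L[13]='3': occ=1, LF[13]=C('3')+1=5+1=6

Answer: 9 2 7 0 5 10 8 3 1 4 11 12 13 6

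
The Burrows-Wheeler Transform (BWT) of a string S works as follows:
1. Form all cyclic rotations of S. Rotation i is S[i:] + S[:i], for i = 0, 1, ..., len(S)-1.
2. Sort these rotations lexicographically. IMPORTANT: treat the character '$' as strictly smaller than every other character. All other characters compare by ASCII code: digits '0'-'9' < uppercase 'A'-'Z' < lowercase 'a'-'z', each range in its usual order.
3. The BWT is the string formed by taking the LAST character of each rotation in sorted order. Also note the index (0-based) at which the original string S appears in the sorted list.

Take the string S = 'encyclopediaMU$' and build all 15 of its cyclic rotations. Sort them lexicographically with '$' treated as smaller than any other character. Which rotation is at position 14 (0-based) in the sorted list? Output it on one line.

Answer: yclopediaMU$enc

Derivation:
All 15 rotations (rotation i = S[i:]+S[:i]):
  rot[0] = encyclopediaMU$
  rot[1] = ncyclopediaMU$e
  rot[2] = cyclopediaMU$en
  rot[3] = yclopediaMU$enc
  rot[4] = clopediaMU$ency
  rot[5] = lopediaMU$encyc
  rot[6] = opediaMU$encycl
  rot[7] = pediaMU$encyclo
  rot[8] = ediaMU$encyclop
  rot[9] = diaMU$encyclope
  rot[10] = iaMU$encycloped
  rot[11] = aMU$encyclopedi
  rot[12] = MU$encyclopedia
  rot[13] = U$encyclopediaM
  rot[14] = $encyclopediaMU
Sorted (with $ < everything):
  sorted[0] = $encyclopediaMU
  sorted[1] = MU$encyclopedia
  sorted[2] = U$encyclopediaM
  sorted[3] = aMU$encyclopedi
  sorted[4] = clopediaMU$ency
  sorted[5] = cyclopediaMU$en
  sorted[6] = diaMU$encyclope
  sorted[7] = ediaMU$encyclop
  sorted[8] = encyclopediaMU$
  sorted[9] = iaMU$encycloped
  sorted[10] = lopediaMU$encyc
  sorted[11] = ncyclopediaMU$e
  sorted[12] = opediaMU$encycl
  sorted[13] = pediaMU$encyclo
  sorted[14] = yclopediaMU$enc
sorted[14] = yclopediaMU$enc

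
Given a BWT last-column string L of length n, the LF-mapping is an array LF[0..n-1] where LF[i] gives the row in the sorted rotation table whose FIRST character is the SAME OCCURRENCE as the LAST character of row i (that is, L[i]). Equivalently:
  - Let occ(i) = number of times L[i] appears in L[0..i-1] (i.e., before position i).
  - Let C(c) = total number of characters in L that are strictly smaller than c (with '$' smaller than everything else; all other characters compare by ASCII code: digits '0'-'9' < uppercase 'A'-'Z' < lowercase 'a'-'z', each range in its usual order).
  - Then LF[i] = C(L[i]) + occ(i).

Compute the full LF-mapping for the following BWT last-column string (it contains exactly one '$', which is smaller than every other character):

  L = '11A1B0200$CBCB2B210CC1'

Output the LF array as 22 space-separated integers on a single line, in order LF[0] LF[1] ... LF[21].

Answer: 5 6 13 7 14 1 10 2 3 0 18 15 19 16 11 17 12 8 4 20 21 9

Derivation:
Char counts: '$':1, '0':4, '1':5, '2':3, 'A':1, 'B':4, 'C':4
C (first-col start): C('$')=0, C('0')=1, C('1')=5, C('2')=10, C('A')=13, C('B')=14, C('C')=18
L[0]='1': occ=0, LF[0]=C('1')+0=5+0=5
L[1]='1': occ=1, LF[1]=C('1')+1=5+1=6
L[2]='A': occ=0, LF[2]=C('A')+0=13+0=13
L[3]='1': occ=2, LF[3]=C('1')+2=5+2=7
L[4]='B': occ=0, LF[4]=C('B')+0=14+0=14
L[5]='0': occ=0, LF[5]=C('0')+0=1+0=1
L[6]='2': occ=0, LF[6]=C('2')+0=10+0=10
L[7]='0': occ=1, LF[7]=C('0')+1=1+1=2
L[8]='0': occ=2, LF[8]=C('0')+2=1+2=3
L[9]='$': occ=0, LF[9]=C('$')+0=0+0=0
L[10]='C': occ=0, LF[10]=C('C')+0=18+0=18
L[11]='B': occ=1, LF[11]=C('B')+1=14+1=15
L[12]='C': occ=1, LF[12]=C('C')+1=18+1=19
L[13]='B': occ=2, LF[13]=C('B')+2=14+2=16
L[14]='2': occ=1, LF[14]=C('2')+1=10+1=11
L[15]='B': occ=3, LF[15]=C('B')+3=14+3=17
L[16]='2': occ=2, LF[16]=C('2')+2=10+2=12
L[17]='1': occ=3, LF[17]=C('1')+3=5+3=8
L[18]='0': occ=3, LF[18]=C('0')+3=1+3=4
L[19]='C': occ=2, LF[19]=C('C')+2=18+2=20
L[20]='C': occ=3, LF[20]=C('C')+3=18+3=21
L[21]='1': occ=4, LF[21]=C('1')+4=5+4=9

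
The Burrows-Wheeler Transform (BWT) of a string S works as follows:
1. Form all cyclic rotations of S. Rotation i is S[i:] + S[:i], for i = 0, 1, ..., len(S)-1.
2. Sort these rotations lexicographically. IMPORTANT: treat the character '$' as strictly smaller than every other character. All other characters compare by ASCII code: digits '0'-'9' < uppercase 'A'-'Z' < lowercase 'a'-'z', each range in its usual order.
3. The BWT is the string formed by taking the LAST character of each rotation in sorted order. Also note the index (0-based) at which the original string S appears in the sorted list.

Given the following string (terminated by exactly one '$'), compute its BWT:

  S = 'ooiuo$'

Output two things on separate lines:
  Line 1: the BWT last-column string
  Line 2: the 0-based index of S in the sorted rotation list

All 6 rotations (rotation i = S[i:]+S[:i]):
  rot[0] = ooiuo$
  rot[1] = oiuo$o
  rot[2] = iuo$oo
  rot[3] = uo$ooi
  rot[4] = o$ooiu
  rot[5] = $ooiuo
Sorted (with $ < everything):
  sorted[0] = $ooiuo  (last char: 'o')
  sorted[1] = iuo$oo  (last char: 'o')
  sorted[2] = o$ooiu  (last char: 'u')
  sorted[3] = oiuo$o  (last char: 'o')
  sorted[4] = ooiuo$  (last char: '$')
  sorted[5] = uo$ooi  (last char: 'i')
Last column: oouo$i
Original string S is at sorted index 4

Answer: oouo$i
4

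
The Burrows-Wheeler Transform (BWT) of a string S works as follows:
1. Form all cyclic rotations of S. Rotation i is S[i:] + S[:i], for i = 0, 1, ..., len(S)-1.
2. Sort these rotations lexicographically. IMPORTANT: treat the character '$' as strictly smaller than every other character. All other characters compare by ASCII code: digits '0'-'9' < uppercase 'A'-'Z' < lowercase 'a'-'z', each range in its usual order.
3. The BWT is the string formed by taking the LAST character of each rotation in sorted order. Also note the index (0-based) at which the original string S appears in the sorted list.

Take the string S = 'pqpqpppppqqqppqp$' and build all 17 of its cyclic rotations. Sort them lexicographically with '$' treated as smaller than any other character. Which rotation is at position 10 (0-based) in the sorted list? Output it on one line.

All 17 rotations (rotation i = S[i:]+S[:i]):
  rot[0] = pqpqpppppqqqppqp$
  rot[1] = qpqpppppqqqppqp$p
  rot[2] = pqpppppqqqppqp$pq
  rot[3] = qpppppqqqppqp$pqp
  rot[4] = pppppqqqppqp$pqpq
  rot[5] = ppppqqqppqp$pqpqp
  rot[6] = pppqqqppqp$pqpqpp
  rot[7] = ppqqqppqp$pqpqppp
  rot[8] = pqqqppqp$pqpqpppp
  rot[9] = qqqppqp$pqpqppppp
  rot[10] = qqppqp$pqpqpppppq
  rot[11] = qppqp$pqpqpppppqq
  rot[12] = ppqp$pqpqpppppqqq
  rot[13] = pqp$pqpqpppppqqqp
  rot[14] = qp$pqpqpppppqqqpp
  rot[15] = p$pqpqpppppqqqppq
  rot[16] = $pqpqpppppqqqppqp
Sorted (with $ < everything):
  sorted[0] = $pqpqpppppqqqppqp
  sorted[1] = p$pqpqpppppqqqppq
  sorted[2] = pppppqqqppqp$pqpq
  sorted[3] = ppppqqqppqp$pqpqp
  sorted[4] = pppqqqppqp$pqpqpp
  sorted[5] = ppqp$pqpqpppppqqq
  sorted[6] = ppqqqppqp$pqpqppp
  sorted[7] = pqp$pqpqpppppqqqp
  sorted[8] = pqpppppqqqppqp$pq
  sorted[9] = pqpqpppppqqqppqp$
  sorted[10] = pqqqppqp$pqpqpppp
  sorted[11] = qp$pqpqpppppqqqpp
  sorted[12] = qpppppqqqppqp$pqp
  sorted[13] = qppqp$pqpqpppppqq
  sorted[14] = qpqpppppqqqppqp$p
  sorted[15] = qqppqp$pqpqpppppq
  sorted[16] = qqqppqp$pqpqppppp
sorted[10] = pqqqppqp$pqpqpppp

Answer: pqqqppqp$pqpqpppp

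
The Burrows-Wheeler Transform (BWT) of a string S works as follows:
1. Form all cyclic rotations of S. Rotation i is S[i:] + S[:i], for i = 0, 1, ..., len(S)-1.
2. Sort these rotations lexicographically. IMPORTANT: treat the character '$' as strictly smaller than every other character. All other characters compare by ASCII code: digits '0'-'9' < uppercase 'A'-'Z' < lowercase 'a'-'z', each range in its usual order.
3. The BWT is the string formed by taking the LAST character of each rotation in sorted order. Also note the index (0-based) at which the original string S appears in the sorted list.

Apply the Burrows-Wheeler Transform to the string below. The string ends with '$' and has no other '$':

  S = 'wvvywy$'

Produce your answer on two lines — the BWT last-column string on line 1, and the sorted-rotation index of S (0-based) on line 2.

All 7 rotations (rotation i = S[i:]+S[:i]):
  rot[0] = wvvywy$
  rot[1] = vvywy$w
  rot[2] = vywy$wv
  rot[3] = ywy$wvv
  rot[4] = wy$wvvy
  rot[5] = y$wvvyw
  rot[6] = $wvvywy
Sorted (with $ < everything):
  sorted[0] = $wvvywy  (last char: 'y')
  sorted[1] = vvywy$w  (last char: 'w')
  sorted[2] = vywy$wv  (last char: 'v')
  sorted[3] = wvvywy$  (last char: '$')
  sorted[4] = wy$wvvy  (last char: 'y')
  sorted[5] = y$wvvyw  (last char: 'w')
  sorted[6] = ywy$wvv  (last char: 'v')
Last column: ywv$ywv
Original string S is at sorted index 3

Answer: ywv$ywv
3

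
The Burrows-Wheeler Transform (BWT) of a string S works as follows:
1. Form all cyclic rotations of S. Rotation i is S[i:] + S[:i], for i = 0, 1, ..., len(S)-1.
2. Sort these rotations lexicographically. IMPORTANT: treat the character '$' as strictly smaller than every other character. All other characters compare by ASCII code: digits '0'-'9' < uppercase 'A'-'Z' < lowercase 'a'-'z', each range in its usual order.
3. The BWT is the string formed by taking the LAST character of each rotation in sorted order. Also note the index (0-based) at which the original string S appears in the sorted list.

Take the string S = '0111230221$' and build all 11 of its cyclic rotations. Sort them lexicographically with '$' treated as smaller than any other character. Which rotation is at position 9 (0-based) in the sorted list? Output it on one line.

All 11 rotations (rotation i = S[i:]+S[:i]):
  rot[0] = 0111230221$
  rot[1] = 111230221$0
  rot[2] = 11230221$01
  rot[3] = 1230221$011
  rot[4] = 230221$0111
  rot[5] = 30221$01112
  rot[6] = 0221$011123
  rot[7] = 221$0111230
  rot[8] = 21$01112302
  rot[9] = 1$011123022
  rot[10] = $0111230221
Sorted (with $ < everything):
  sorted[0] = $0111230221
  sorted[1] = 0111230221$
  sorted[2] = 0221$011123
  sorted[3] = 1$011123022
  sorted[4] = 111230221$0
  sorted[5] = 11230221$01
  sorted[6] = 1230221$011
  sorted[7] = 21$01112302
  sorted[8] = 221$0111230
  sorted[9] = 230221$0111
  sorted[10] = 30221$01112
sorted[9] = 230221$0111

Answer: 230221$0111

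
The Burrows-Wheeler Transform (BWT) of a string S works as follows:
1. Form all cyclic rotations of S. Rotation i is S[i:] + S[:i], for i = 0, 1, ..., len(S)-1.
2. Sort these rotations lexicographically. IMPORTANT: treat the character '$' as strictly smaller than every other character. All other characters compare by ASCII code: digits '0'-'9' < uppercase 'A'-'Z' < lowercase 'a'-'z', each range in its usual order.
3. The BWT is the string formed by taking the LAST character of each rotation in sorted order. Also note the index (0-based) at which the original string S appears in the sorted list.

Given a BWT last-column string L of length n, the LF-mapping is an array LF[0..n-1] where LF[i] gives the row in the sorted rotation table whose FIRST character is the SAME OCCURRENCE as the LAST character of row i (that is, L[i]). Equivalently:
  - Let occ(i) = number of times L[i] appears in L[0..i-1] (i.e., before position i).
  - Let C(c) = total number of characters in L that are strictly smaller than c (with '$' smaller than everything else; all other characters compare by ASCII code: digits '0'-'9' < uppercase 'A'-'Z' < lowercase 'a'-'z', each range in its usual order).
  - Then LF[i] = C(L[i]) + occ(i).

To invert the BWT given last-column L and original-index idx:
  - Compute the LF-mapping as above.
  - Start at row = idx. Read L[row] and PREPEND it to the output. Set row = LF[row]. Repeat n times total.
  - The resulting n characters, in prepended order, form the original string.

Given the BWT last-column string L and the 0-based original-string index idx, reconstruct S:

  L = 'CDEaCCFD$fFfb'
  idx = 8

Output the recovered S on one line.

Answer: FbffaCDFECDC$

Derivation:
LF mapping: 1 4 6 9 2 3 7 5 0 11 8 12 10
Walk LF starting at row 8, prepending L[row]:
  step 1: row=8, L[8]='$', prepend. Next row=LF[8]=0
  step 2: row=0, L[0]='C', prepend. Next row=LF[0]=1
  step 3: row=1, L[1]='D', prepend. Next row=LF[1]=4
  step 4: row=4, L[4]='C', prepend. Next row=LF[4]=2
  step 5: row=2, L[2]='E', prepend. Next row=LF[2]=6
  step 6: row=6, L[6]='F', prepend. Next row=LF[6]=7
  step 7: row=7, L[7]='D', prepend. Next row=LF[7]=5
  step 8: row=5, L[5]='C', prepend. Next row=LF[5]=3
  step 9: row=3, L[3]='a', prepend. Next row=LF[3]=9
  step 10: row=9, L[9]='f', prepend. Next row=LF[9]=11
  step 11: row=11, L[11]='f', prepend. Next row=LF[11]=12
  step 12: row=12, L[12]='b', prepend. Next row=LF[12]=10
  step 13: row=10, L[10]='F', prepend. Next row=LF[10]=8
Reversed output: FbffaCDFECDC$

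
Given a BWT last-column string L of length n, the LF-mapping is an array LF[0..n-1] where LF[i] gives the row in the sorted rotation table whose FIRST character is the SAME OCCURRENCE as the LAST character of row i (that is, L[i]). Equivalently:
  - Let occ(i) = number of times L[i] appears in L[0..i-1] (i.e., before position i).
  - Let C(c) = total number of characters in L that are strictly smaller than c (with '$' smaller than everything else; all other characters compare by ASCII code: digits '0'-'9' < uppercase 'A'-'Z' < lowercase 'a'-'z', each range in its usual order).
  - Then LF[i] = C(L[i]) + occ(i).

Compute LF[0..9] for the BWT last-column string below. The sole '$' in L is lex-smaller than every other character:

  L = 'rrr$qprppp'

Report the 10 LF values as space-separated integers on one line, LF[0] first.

Char counts: '$':1, 'p':4, 'q':1, 'r':4
C (first-col start): C('$')=0, C('p')=1, C('q')=5, C('r')=6
L[0]='r': occ=0, LF[0]=C('r')+0=6+0=6
L[1]='r': occ=1, LF[1]=C('r')+1=6+1=7
L[2]='r': occ=2, LF[2]=C('r')+2=6+2=8
L[3]='$': occ=0, LF[3]=C('$')+0=0+0=0
L[4]='q': occ=0, LF[4]=C('q')+0=5+0=5
L[5]='p': occ=0, LF[5]=C('p')+0=1+0=1
L[6]='r': occ=3, LF[6]=C('r')+3=6+3=9
L[7]='p': occ=1, LF[7]=C('p')+1=1+1=2
L[8]='p': occ=2, LF[8]=C('p')+2=1+2=3
L[9]='p': occ=3, LF[9]=C('p')+3=1+3=4

Answer: 6 7 8 0 5 1 9 2 3 4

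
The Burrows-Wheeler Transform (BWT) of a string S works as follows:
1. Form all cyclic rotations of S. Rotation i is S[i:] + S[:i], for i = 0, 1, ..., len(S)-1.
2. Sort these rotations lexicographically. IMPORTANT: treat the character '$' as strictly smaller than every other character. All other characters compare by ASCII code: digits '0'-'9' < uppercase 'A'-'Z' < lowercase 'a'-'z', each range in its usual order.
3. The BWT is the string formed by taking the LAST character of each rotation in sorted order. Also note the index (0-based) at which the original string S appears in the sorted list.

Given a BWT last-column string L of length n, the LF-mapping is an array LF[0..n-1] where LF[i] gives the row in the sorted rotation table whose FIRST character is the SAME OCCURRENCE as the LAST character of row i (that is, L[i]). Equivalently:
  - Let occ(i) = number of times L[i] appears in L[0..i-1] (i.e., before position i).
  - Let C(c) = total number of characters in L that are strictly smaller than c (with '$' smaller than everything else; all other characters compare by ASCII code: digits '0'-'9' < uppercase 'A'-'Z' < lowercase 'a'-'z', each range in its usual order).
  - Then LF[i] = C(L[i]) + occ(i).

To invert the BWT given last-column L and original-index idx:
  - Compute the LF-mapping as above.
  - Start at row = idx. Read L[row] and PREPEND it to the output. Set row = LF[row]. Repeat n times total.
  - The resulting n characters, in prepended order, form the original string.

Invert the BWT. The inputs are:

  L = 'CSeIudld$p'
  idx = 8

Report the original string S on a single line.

Answer: puddleISC$

Derivation:
LF mapping: 1 3 6 2 9 4 7 5 0 8
Walk LF starting at row 8, prepending L[row]:
  step 1: row=8, L[8]='$', prepend. Next row=LF[8]=0
  step 2: row=0, L[0]='C', prepend. Next row=LF[0]=1
  step 3: row=1, L[1]='S', prepend. Next row=LF[1]=3
  step 4: row=3, L[3]='I', prepend. Next row=LF[3]=2
  step 5: row=2, L[2]='e', prepend. Next row=LF[2]=6
  step 6: row=6, L[6]='l', prepend. Next row=LF[6]=7
  step 7: row=7, L[7]='d', prepend. Next row=LF[7]=5
  step 8: row=5, L[5]='d', prepend. Next row=LF[5]=4
  step 9: row=4, L[4]='u', prepend. Next row=LF[4]=9
  step 10: row=9, L[9]='p', prepend. Next row=LF[9]=8
Reversed output: puddleISC$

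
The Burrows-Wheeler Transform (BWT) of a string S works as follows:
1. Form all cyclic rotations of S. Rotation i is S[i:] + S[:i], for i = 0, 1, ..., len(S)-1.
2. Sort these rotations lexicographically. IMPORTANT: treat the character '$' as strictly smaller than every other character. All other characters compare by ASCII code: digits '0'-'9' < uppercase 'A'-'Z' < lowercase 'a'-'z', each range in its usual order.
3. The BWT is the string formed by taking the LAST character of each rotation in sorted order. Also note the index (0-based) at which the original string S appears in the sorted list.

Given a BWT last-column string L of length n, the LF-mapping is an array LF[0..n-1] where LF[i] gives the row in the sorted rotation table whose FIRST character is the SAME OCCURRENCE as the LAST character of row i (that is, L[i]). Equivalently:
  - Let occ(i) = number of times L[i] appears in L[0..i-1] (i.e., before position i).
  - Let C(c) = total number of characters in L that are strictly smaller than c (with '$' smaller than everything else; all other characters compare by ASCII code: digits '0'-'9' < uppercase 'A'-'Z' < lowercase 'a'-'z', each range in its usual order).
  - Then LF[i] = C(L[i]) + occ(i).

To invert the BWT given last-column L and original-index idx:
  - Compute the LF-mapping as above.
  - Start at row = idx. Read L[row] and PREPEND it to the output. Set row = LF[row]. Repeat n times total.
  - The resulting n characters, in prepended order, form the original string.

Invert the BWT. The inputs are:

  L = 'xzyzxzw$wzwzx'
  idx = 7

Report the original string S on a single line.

Answer: ywzwxzzzwzxx$

Derivation:
LF mapping: 4 8 7 9 5 10 1 0 2 11 3 12 6
Walk LF starting at row 7, prepending L[row]:
  step 1: row=7, L[7]='$', prepend. Next row=LF[7]=0
  step 2: row=0, L[0]='x', prepend. Next row=LF[0]=4
  step 3: row=4, L[4]='x', prepend. Next row=LF[4]=5
  step 4: row=5, L[5]='z', prepend. Next row=LF[5]=10
  step 5: row=10, L[10]='w', prepend. Next row=LF[10]=3
  step 6: row=3, L[3]='z', prepend. Next row=LF[3]=9
  step 7: row=9, L[9]='z', prepend. Next row=LF[9]=11
  step 8: row=11, L[11]='z', prepend. Next row=LF[11]=12
  step 9: row=12, L[12]='x', prepend. Next row=LF[12]=6
  step 10: row=6, L[6]='w', prepend. Next row=LF[6]=1
  step 11: row=1, L[1]='z', prepend. Next row=LF[1]=8
  step 12: row=8, L[8]='w', prepend. Next row=LF[8]=2
  step 13: row=2, L[2]='y', prepend. Next row=LF[2]=7
Reversed output: ywzwxzzzwzxx$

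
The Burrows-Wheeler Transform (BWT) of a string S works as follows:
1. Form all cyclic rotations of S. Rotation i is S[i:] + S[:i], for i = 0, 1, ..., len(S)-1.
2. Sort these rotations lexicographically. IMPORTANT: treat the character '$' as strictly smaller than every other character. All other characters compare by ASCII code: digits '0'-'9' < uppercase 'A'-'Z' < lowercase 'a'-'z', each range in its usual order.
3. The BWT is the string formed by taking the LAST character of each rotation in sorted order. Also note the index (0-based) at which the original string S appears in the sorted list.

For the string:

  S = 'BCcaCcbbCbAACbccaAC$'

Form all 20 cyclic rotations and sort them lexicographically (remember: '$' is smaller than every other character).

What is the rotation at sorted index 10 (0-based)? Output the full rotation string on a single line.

Answer: aAC$BCcaCcbbCbAACbcc

Derivation:
All 20 rotations (rotation i = S[i:]+S[:i]):
  rot[0] = BCcaCcbbCbAACbccaAC$
  rot[1] = CcaCcbbCbAACbccaAC$B
  rot[2] = caCcbbCbAACbccaAC$BC
  rot[3] = aCcbbCbAACbccaAC$BCc
  rot[4] = CcbbCbAACbccaAC$BCca
  rot[5] = cbbCbAACbccaAC$BCcaC
  rot[6] = bbCbAACbccaAC$BCcaCc
  rot[7] = bCbAACbccaAC$BCcaCcb
  rot[8] = CbAACbccaAC$BCcaCcbb
  rot[9] = bAACbccaAC$BCcaCcbbC
  rot[10] = AACbccaAC$BCcaCcbbCb
  rot[11] = ACbccaAC$BCcaCcbbCbA
  rot[12] = CbccaAC$BCcaCcbbCbAA
  rot[13] = bccaAC$BCcaCcbbCbAAC
  rot[14] = ccaAC$BCcaCcbbCbAACb
  rot[15] = caAC$BCcaCcbbCbAACbc
  rot[16] = aAC$BCcaCcbbCbAACbcc
  rot[17] = AC$BCcaCcbbCbAACbcca
  rot[18] = C$BCcaCcbbCbAACbccaA
  rot[19] = $BCcaCcbbCbAACbccaAC
Sorted (with $ < everything):
  sorted[0] = $BCcaCcbbCbAACbccaAC
  sorted[1] = AACbccaAC$BCcaCcbbCb
  sorted[2] = AC$BCcaCcbbCbAACbcca
  sorted[3] = ACbccaAC$BCcaCcbbCbA
  sorted[4] = BCcaCcbbCbAACbccaAC$
  sorted[5] = C$BCcaCcbbCbAACbccaA
  sorted[6] = CbAACbccaAC$BCcaCcbb
  sorted[7] = CbccaAC$BCcaCcbbCbAA
  sorted[8] = CcaCcbbCbAACbccaAC$B
  sorted[9] = CcbbCbAACbccaAC$BCca
  sorted[10] = aAC$BCcaCcbbCbAACbcc
  sorted[11] = aCcbbCbAACbccaAC$BCc
  sorted[12] = bAACbccaAC$BCcaCcbbC
  sorted[13] = bCbAACbccaAC$BCcaCcb
  sorted[14] = bbCbAACbccaAC$BCcaCc
  sorted[15] = bccaAC$BCcaCcbbCbAAC
  sorted[16] = caAC$BCcaCcbbCbAACbc
  sorted[17] = caCcbbCbAACbccaAC$BC
  sorted[18] = cbbCbAACbccaAC$BCcaC
  sorted[19] = ccaAC$BCcaCcbbCbAACb
sorted[10] = aAC$BCcaCcbbCbAACbcc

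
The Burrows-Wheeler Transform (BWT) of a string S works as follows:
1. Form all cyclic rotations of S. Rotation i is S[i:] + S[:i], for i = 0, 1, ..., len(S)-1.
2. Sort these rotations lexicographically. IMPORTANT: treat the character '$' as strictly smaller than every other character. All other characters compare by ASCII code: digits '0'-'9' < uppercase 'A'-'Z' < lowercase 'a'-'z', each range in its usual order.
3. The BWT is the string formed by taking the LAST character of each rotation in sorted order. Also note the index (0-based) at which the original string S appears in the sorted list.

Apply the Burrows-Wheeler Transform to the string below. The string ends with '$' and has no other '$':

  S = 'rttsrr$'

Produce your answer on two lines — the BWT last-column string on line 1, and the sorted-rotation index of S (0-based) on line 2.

Answer: rrs$ttr
3

Derivation:
All 7 rotations (rotation i = S[i:]+S[:i]):
  rot[0] = rttsrr$
  rot[1] = ttsrr$r
  rot[2] = tsrr$rt
  rot[3] = srr$rtt
  rot[4] = rr$rtts
  rot[5] = r$rttsr
  rot[6] = $rttsrr
Sorted (with $ < everything):
  sorted[0] = $rttsrr  (last char: 'r')
  sorted[1] = r$rttsr  (last char: 'r')
  sorted[2] = rr$rtts  (last char: 's')
  sorted[3] = rttsrr$  (last char: '$')
  sorted[4] = srr$rtt  (last char: 't')
  sorted[5] = tsrr$rt  (last char: 't')
  sorted[6] = ttsrr$r  (last char: 'r')
Last column: rrs$ttr
Original string S is at sorted index 3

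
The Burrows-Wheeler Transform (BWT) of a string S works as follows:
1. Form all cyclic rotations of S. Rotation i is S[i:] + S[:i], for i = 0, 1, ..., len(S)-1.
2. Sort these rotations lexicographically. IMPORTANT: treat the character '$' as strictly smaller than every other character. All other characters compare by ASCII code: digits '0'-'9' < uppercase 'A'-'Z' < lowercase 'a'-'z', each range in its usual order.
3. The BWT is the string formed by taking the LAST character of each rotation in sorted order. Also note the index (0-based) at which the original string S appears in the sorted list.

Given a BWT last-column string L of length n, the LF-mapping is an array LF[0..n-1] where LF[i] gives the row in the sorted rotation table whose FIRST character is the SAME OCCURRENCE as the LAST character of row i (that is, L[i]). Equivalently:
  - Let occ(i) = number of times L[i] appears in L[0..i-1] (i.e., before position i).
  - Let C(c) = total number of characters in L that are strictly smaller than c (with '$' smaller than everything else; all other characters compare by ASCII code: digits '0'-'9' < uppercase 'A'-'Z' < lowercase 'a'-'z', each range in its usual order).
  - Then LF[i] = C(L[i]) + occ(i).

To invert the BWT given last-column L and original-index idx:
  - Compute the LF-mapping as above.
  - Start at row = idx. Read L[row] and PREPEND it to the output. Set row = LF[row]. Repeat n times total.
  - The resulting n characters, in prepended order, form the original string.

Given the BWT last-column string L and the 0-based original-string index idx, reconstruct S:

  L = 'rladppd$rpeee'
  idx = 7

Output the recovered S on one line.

LF mapping: 11 7 1 2 8 9 3 0 12 10 4 5 6
Walk LF starting at row 7, prepending L[row]:
  step 1: row=7, L[7]='$', prepend. Next row=LF[7]=0
  step 2: row=0, L[0]='r', prepend. Next row=LF[0]=11
  step 3: row=11, L[11]='e', prepend. Next row=LF[11]=5
  step 4: row=5, L[5]='p', prepend. Next row=LF[5]=9
  step 5: row=9, L[9]='p', prepend. Next row=LF[9]=10
  step 6: row=10, L[10]='e', prepend. Next row=LF[10]=4
  step 7: row=4, L[4]='p', prepend. Next row=LF[4]=8
  step 8: row=8, L[8]='r', prepend. Next row=LF[8]=12
  step 9: row=12, L[12]='e', prepend. Next row=LF[12]=6
  step 10: row=6, L[6]='d', prepend. Next row=LF[6]=3
  step 11: row=3, L[3]='d', prepend. Next row=LF[3]=2
  step 12: row=2, L[2]='a', prepend. Next row=LF[2]=1
  step 13: row=1, L[1]='l', prepend. Next row=LF[1]=7
Reversed output: ladderpepper$

Answer: ladderpepper$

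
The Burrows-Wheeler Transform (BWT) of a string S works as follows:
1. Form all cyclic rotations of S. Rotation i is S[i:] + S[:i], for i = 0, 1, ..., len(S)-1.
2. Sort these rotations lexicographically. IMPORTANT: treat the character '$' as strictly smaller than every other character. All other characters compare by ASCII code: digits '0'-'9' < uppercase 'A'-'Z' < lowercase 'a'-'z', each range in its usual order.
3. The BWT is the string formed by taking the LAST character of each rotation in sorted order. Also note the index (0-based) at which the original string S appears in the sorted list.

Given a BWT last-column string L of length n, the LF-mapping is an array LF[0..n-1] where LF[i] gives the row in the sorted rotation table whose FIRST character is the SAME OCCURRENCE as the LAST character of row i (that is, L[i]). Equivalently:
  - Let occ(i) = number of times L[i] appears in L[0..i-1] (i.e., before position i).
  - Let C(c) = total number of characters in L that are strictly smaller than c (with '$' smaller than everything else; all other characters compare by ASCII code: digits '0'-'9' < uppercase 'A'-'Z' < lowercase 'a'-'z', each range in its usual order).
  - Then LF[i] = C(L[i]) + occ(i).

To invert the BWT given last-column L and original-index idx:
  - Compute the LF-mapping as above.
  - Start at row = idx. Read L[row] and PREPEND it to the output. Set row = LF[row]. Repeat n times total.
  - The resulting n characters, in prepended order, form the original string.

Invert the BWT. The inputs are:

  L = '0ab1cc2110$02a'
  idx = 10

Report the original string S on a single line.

Answer: ac1212c10b0a0$

Derivation:
LF mapping: 1 9 11 4 12 13 7 5 6 2 0 3 8 10
Walk LF starting at row 10, prepending L[row]:
  step 1: row=10, L[10]='$', prepend. Next row=LF[10]=0
  step 2: row=0, L[0]='0', prepend. Next row=LF[0]=1
  step 3: row=1, L[1]='a', prepend. Next row=LF[1]=9
  step 4: row=9, L[9]='0', prepend. Next row=LF[9]=2
  step 5: row=2, L[2]='b', prepend. Next row=LF[2]=11
  step 6: row=11, L[11]='0', prepend. Next row=LF[11]=3
  step 7: row=3, L[3]='1', prepend. Next row=LF[3]=4
  step 8: row=4, L[4]='c', prepend. Next row=LF[4]=12
  step 9: row=12, L[12]='2', prepend. Next row=LF[12]=8
  step 10: row=8, L[8]='1', prepend. Next row=LF[8]=6
  step 11: row=6, L[6]='2', prepend. Next row=LF[6]=7
  step 12: row=7, L[7]='1', prepend. Next row=LF[7]=5
  step 13: row=5, L[5]='c', prepend. Next row=LF[5]=13
  step 14: row=13, L[13]='a', prepend. Next row=LF[13]=10
Reversed output: ac1212c10b0a0$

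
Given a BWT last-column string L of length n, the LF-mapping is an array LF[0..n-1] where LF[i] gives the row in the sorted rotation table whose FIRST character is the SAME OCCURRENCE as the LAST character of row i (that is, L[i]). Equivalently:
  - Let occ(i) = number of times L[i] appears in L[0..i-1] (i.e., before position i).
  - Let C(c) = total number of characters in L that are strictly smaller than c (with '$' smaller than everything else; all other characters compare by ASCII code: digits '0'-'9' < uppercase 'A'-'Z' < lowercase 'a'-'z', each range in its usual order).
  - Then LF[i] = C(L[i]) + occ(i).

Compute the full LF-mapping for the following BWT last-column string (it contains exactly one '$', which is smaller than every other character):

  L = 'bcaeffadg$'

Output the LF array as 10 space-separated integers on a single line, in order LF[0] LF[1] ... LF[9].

Char counts: '$':1, 'a':2, 'b':1, 'c':1, 'd':1, 'e':1, 'f':2, 'g':1
C (first-col start): C('$')=0, C('a')=1, C('b')=3, C('c')=4, C('d')=5, C('e')=6, C('f')=7, C('g')=9
L[0]='b': occ=0, LF[0]=C('b')+0=3+0=3
L[1]='c': occ=0, LF[1]=C('c')+0=4+0=4
L[2]='a': occ=0, LF[2]=C('a')+0=1+0=1
L[3]='e': occ=0, LF[3]=C('e')+0=6+0=6
L[4]='f': occ=0, LF[4]=C('f')+0=7+0=7
L[5]='f': occ=1, LF[5]=C('f')+1=7+1=8
L[6]='a': occ=1, LF[6]=C('a')+1=1+1=2
L[7]='d': occ=0, LF[7]=C('d')+0=5+0=5
L[8]='g': occ=0, LF[8]=C('g')+0=9+0=9
L[9]='$': occ=0, LF[9]=C('$')+0=0+0=0

Answer: 3 4 1 6 7 8 2 5 9 0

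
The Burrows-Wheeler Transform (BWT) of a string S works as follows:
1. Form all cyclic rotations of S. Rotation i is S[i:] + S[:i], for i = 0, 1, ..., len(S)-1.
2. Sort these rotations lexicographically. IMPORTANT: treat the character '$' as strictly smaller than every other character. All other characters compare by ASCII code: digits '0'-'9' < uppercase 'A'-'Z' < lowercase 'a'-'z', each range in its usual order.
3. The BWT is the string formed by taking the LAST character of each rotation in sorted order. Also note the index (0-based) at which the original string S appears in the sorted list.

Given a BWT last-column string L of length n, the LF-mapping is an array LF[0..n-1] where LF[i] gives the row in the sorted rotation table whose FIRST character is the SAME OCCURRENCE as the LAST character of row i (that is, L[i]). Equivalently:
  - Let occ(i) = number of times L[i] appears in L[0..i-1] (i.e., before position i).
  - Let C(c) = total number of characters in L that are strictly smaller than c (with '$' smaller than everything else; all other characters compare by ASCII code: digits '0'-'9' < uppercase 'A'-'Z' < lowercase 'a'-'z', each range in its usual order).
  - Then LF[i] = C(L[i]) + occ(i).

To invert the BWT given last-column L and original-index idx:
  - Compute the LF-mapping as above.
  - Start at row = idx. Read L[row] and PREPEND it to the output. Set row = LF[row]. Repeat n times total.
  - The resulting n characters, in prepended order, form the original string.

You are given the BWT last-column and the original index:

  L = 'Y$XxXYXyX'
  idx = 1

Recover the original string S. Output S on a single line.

LF mapping: 5 0 1 7 2 6 3 8 4
Walk LF starting at row 1, prepending L[row]:
  step 1: row=1, L[1]='$', prepend. Next row=LF[1]=0
  step 2: row=0, L[0]='Y', prepend. Next row=LF[0]=5
  step 3: row=5, L[5]='Y', prepend. Next row=LF[5]=6
  step 4: row=6, L[6]='X', prepend. Next row=LF[6]=3
  step 5: row=3, L[3]='x', prepend. Next row=LF[3]=7
  step 6: row=7, L[7]='y', prepend. Next row=LF[7]=8
  step 7: row=8, L[8]='X', prepend. Next row=LF[8]=4
  step 8: row=4, L[4]='X', prepend. Next row=LF[4]=2
  step 9: row=2, L[2]='X', prepend. Next row=LF[2]=1
Reversed output: XXXyxXYY$

Answer: XXXyxXYY$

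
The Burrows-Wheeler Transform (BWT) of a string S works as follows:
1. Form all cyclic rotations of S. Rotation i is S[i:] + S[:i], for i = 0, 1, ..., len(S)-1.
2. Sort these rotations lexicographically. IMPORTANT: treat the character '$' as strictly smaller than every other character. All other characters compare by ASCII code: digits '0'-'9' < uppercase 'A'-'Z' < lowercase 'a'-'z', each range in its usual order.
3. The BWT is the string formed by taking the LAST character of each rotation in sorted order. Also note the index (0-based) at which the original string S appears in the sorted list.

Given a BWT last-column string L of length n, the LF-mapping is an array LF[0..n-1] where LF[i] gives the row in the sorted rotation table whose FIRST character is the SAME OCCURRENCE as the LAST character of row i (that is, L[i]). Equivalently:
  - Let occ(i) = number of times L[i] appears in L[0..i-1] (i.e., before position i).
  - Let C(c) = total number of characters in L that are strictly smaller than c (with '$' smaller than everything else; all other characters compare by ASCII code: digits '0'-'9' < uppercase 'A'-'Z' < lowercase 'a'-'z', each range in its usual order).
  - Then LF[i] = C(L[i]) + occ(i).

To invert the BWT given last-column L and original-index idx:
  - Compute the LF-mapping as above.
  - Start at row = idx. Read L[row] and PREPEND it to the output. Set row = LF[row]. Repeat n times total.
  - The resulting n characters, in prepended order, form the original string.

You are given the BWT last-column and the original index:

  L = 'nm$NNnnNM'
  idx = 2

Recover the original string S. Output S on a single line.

LF mapping: 6 5 0 2 3 7 8 4 1
Walk LF starting at row 2, prepending L[row]:
  step 1: row=2, L[2]='$', prepend. Next row=LF[2]=0
  step 2: row=0, L[0]='n', prepend. Next row=LF[0]=6
  step 3: row=6, L[6]='n', prepend. Next row=LF[6]=8
  step 4: row=8, L[8]='M', prepend. Next row=LF[8]=1
  step 5: row=1, L[1]='m', prepend. Next row=LF[1]=5
  step 6: row=5, L[5]='n', prepend. Next row=LF[5]=7
  step 7: row=7, L[7]='N', prepend. Next row=LF[7]=4
  step 8: row=4, L[4]='N', prepend. Next row=LF[4]=3
  step 9: row=3, L[3]='N', prepend. Next row=LF[3]=2
Reversed output: NNNnmMnn$

Answer: NNNnmMnn$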